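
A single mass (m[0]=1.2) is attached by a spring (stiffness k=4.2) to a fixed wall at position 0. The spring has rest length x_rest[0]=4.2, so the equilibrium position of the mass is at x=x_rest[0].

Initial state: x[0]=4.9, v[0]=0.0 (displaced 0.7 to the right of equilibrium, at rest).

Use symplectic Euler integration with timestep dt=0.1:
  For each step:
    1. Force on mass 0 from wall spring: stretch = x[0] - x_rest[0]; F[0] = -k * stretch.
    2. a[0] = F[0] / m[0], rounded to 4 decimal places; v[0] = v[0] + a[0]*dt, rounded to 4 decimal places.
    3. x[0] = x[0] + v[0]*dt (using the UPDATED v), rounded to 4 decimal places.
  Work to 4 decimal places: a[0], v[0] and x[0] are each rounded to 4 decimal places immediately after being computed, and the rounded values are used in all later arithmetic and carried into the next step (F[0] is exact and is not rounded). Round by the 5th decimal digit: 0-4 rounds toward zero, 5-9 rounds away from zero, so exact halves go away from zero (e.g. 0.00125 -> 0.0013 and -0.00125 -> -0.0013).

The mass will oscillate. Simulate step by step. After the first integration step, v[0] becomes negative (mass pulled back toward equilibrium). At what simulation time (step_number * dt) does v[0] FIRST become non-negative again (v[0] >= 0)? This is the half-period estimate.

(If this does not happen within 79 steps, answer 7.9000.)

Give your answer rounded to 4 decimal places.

Answer: 1.7000

Derivation:
Step 0: x=[4.9000] v=[0.0000]
Step 1: x=[4.8755] v=[-0.2450]
Step 2: x=[4.8274] v=[-0.4814]
Step 3: x=[4.7573] v=[-0.7010]
Step 4: x=[4.6677] v=[-0.8961]
Step 5: x=[4.5617] v=[-1.0598]
Step 6: x=[4.4431] v=[-1.1864]
Step 7: x=[4.3160] v=[-1.2715]
Step 8: x=[4.1848] v=[-1.3121]
Step 9: x=[4.0541] v=[-1.3068]
Step 10: x=[3.9285] v=[-1.2557]
Step 11: x=[3.8124] v=[-1.1607]
Step 12: x=[3.7099] v=[-1.0250]
Step 13: x=[3.6246] v=[-0.8535]
Step 14: x=[3.5594] v=[-0.6521]
Step 15: x=[3.5166] v=[-0.4279]
Step 16: x=[3.4977] v=[-0.1887]
Step 17: x=[3.5034] v=[0.0571]
First v>=0 after going negative at step 17, time=1.7000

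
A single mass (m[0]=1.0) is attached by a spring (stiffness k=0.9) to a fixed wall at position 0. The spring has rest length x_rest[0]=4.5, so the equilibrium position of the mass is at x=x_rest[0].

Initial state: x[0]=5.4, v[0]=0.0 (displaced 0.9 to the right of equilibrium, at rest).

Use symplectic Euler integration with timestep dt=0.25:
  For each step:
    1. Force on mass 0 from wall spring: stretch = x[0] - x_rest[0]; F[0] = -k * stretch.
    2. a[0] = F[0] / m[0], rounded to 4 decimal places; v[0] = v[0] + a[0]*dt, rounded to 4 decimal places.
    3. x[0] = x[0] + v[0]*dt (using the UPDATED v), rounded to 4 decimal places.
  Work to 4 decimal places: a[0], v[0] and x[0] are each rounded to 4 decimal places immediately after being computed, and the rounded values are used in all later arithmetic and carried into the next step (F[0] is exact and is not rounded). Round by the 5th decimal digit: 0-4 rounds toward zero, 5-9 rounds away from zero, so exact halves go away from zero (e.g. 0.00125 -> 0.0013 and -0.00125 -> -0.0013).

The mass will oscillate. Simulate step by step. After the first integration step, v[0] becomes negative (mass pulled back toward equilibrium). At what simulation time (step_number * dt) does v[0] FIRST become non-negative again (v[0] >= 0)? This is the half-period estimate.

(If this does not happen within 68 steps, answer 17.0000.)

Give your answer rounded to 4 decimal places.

Answer: 3.5000

Derivation:
Step 0: x=[5.4000] v=[0.0000]
Step 1: x=[5.3494] v=[-0.2025]
Step 2: x=[5.2510] v=[-0.3936]
Step 3: x=[5.1104] v=[-0.5626]
Step 4: x=[4.9354] v=[-0.7000]
Step 5: x=[4.7359] v=[-0.7980]
Step 6: x=[4.5231] v=[-0.8511]
Step 7: x=[4.3090] v=[-0.8563]
Step 8: x=[4.1057] v=[-0.8133]
Step 9: x=[3.9246] v=[-0.7246]
Step 10: x=[3.7758] v=[-0.5951]
Step 11: x=[3.6678] v=[-0.4322]
Step 12: x=[3.6066] v=[-0.2450]
Step 13: x=[3.5956] v=[-0.0440]
Step 14: x=[3.6355] v=[0.1595]
First v>=0 after going negative at step 14, time=3.5000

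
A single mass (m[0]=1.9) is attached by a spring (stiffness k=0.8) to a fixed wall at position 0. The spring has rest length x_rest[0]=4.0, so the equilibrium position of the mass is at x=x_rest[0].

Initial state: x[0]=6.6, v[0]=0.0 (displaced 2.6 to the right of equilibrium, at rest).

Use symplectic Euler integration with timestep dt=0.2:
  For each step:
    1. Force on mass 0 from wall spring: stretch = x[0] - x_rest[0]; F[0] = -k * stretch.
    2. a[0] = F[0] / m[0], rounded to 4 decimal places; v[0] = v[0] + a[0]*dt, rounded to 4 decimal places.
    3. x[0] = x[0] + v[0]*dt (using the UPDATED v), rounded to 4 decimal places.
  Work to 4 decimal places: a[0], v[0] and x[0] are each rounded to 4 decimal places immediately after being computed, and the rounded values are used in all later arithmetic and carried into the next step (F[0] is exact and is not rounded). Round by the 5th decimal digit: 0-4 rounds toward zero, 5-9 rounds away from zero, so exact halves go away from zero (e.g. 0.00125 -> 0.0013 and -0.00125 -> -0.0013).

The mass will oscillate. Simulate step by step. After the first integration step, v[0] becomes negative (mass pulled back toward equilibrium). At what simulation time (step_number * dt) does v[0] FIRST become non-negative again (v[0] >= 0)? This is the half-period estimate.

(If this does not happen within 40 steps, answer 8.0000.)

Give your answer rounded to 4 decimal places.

Step 0: x=[6.6000] v=[0.0000]
Step 1: x=[6.5562] v=[-0.2189]
Step 2: x=[6.4694] v=[-0.4342]
Step 3: x=[6.3410] v=[-0.6421]
Step 4: x=[6.1732] v=[-0.8392]
Step 5: x=[5.9688] v=[-1.0222]
Step 6: x=[5.7312] v=[-1.1880]
Step 7: x=[5.4644] v=[-1.3338]
Step 8: x=[5.1730] v=[-1.4571]
Step 9: x=[4.8618] v=[-1.5559]
Step 10: x=[4.5361] v=[-1.6285]
Step 11: x=[4.2014] v=[-1.6736]
Step 12: x=[3.8633] v=[-1.6906]
Step 13: x=[3.5275] v=[-1.6791]
Step 14: x=[3.1996] v=[-1.6393]
Step 15: x=[2.8852] v=[-1.5719]
Step 16: x=[2.5896] v=[-1.4780]
Step 17: x=[2.3178] v=[-1.3592]
Step 18: x=[2.0743] v=[-1.2175]
Step 19: x=[1.8632] v=[-1.0553]
Step 20: x=[1.6881] v=[-0.8754]
Step 21: x=[1.5520] v=[-0.6807]
Step 22: x=[1.4571] v=[-0.4746]
Step 23: x=[1.4050] v=[-0.2605]
Step 24: x=[1.3966] v=[-0.0420]
Step 25: x=[1.4320] v=[0.1772]
First v>=0 after going negative at step 25, time=5.0000

Answer: 5.0000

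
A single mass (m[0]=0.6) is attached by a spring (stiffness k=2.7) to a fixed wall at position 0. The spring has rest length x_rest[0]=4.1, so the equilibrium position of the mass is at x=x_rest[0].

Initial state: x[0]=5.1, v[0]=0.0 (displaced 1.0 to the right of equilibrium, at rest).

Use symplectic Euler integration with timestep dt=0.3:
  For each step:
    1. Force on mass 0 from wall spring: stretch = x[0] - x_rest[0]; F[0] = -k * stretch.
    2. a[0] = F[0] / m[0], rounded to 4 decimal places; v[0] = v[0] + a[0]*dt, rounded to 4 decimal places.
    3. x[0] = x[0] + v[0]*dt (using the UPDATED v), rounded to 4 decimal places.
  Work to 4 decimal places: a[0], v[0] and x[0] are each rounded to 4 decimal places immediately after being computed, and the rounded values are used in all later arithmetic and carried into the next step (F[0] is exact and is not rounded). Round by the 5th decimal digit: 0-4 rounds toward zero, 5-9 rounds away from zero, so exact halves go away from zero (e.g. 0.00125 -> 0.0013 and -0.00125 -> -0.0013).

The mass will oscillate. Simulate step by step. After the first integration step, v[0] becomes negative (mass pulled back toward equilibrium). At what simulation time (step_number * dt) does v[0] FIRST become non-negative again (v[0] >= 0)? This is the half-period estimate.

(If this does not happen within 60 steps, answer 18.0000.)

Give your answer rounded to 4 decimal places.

Answer: 1.5000

Derivation:
Step 0: x=[5.1000] v=[0.0000]
Step 1: x=[4.6950] v=[-1.3500]
Step 2: x=[4.0490] v=[-2.1533]
Step 3: x=[3.4237] v=[-2.0845]
Step 4: x=[3.0723] v=[-1.1715]
Step 5: x=[3.1371] v=[0.2159]
First v>=0 after going negative at step 5, time=1.5000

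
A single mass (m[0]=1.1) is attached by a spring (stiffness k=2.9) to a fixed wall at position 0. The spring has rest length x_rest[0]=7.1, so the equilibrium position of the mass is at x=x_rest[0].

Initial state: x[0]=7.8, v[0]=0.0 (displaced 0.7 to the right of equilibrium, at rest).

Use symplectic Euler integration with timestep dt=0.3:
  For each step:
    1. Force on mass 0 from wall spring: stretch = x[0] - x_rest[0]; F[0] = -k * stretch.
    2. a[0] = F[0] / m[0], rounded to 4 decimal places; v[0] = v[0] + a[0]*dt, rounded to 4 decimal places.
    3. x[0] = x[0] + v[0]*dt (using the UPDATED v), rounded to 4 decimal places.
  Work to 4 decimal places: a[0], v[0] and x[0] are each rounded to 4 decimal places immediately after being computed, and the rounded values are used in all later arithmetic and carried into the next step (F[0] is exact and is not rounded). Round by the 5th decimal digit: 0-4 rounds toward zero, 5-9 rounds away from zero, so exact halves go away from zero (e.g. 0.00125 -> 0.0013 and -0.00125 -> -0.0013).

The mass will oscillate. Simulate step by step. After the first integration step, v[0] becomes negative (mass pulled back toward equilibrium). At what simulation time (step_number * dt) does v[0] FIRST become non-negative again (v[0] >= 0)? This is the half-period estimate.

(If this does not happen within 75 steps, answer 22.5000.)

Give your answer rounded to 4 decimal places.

Step 0: x=[7.8000] v=[0.0000]
Step 1: x=[7.6339] v=[-0.5537]
Step 2: x=[7.3411] v=[-0.9760]
Step 3: x=[6.9911] v=[-1.1667]
Step 4: x=[6.6669] v=[-1.0806]
Step 5: x=[6.4455] v=[-0.7381]
Step 6: x=[6.3794] v=[-0.2205]
Step 7: x=[6.4842] v=[0.3494]
First v>=0 after going negative at step 7, time=2.1000

Answer: 2.1000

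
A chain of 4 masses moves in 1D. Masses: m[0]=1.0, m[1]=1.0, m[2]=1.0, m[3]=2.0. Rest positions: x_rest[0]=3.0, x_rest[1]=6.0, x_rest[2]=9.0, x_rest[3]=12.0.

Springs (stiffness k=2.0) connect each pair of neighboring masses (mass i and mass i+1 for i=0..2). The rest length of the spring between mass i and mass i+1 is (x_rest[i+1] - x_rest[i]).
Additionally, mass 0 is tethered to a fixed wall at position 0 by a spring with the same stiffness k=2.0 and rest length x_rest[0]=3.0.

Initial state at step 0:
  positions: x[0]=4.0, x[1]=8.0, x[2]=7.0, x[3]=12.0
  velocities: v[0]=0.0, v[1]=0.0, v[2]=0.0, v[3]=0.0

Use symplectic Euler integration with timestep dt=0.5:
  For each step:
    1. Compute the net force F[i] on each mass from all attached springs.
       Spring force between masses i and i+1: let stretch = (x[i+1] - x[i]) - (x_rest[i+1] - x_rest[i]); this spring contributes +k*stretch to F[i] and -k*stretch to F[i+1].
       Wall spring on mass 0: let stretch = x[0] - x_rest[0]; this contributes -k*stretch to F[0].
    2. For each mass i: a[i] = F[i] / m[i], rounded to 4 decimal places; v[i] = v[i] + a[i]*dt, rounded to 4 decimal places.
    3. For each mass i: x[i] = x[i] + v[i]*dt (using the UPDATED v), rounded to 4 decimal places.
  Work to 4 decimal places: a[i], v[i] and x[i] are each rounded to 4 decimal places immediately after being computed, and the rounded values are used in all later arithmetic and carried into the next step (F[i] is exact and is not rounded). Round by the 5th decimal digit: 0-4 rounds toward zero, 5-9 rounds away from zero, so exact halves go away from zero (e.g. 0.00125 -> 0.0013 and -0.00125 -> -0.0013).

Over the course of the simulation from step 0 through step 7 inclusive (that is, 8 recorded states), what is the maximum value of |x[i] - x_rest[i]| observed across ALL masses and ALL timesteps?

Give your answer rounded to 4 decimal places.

Answer: 2.5000

Derivation:
Step 0: x=[4.0000 8.0000 7.0000 12.0000] v=[0.0000 0.0000 0.0000 0.0000]
Step 1: x=[4.0000 5.5000 10.0000 11.5000] v=[0.0000 -5.0000 6.0000 -1.0000]
Step 2: x=[2.7500 4.5000 11.5000 11.3750] v=[-2.5000 -2.0000 3.0000 -0.2500]
Step 3: x=[1.0000 6.1250 9.4375 12.0313] v=[-3.5000 3.2500 -4.1250 1.3125]
Step 4: x=[1.3125 6.8438 7.0157 12.7891] v=[0.6250 1.4375 -4.8437 1.5156]
Step 5: x=[3.7344 4.8829 7.3946 12.8536] v=[4.8438 -3.9219 0.7578 0.1289]
Step 6: x=[4.8634 3.6036 9.2472 12.3033] v=[2.2579 -2.5587 3.7051 -1.1006]
Step 7: x=[2.9308 5.7760 9.8060 11.7390] v=[-3.8653 4.3447 1.1176 -1.1287]
Max displacement = 2.5000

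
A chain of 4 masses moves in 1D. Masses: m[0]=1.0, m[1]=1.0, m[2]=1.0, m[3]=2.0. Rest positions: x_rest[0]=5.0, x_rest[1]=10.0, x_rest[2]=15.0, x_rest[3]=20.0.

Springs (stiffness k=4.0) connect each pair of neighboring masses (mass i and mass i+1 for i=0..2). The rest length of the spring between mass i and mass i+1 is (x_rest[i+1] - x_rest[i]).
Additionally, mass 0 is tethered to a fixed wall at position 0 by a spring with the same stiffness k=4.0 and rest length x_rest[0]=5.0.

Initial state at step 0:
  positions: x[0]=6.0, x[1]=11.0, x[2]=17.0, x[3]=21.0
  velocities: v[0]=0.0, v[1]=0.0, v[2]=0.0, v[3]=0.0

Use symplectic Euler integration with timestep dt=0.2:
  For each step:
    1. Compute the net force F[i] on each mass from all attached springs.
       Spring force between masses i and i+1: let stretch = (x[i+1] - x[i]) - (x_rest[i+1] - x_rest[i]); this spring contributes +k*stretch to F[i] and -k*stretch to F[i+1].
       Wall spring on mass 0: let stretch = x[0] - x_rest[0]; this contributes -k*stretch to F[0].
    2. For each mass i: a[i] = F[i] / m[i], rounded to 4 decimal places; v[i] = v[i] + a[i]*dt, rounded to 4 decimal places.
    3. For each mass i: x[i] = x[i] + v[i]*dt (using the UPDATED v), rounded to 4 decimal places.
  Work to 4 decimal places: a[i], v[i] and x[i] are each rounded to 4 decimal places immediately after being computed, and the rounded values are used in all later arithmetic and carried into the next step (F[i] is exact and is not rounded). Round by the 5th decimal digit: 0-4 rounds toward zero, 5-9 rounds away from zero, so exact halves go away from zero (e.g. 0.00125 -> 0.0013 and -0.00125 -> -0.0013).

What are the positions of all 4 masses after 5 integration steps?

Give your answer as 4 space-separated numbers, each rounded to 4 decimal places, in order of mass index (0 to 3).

Step 0: x=[6.0000 11.0000 17.0000 21.0000] v=[0.0000 0.0000 0.0000 0.0000]
Step 1: x=[5.8400 11.1600 16.6800 21.0800] v=[-0.8000 0.8000 -1.6000 0.4000]
Step 2: x=[5.5968 11.3520 16.1808 21.2080] v=[-1.2160 0.9600 -2.4960 0.6400]
Step 3: x=[5.3789 11.3958 15.7133 21.3338] v=[-1.0893 0.2189 -2.3373 0.6291]
Step 4: x=[5.2631 11.1677 15.4543 21.4100] v=[-0.5789 -1.1406 -1.2949 0.3809]
Step 5: x=[5.2500 10.6807 15.4624 21.4097] v=[-0.0657 -2.4350 0.0404 -0.0014]

Answer: 5.2500 10.6807 15.4624 21.4097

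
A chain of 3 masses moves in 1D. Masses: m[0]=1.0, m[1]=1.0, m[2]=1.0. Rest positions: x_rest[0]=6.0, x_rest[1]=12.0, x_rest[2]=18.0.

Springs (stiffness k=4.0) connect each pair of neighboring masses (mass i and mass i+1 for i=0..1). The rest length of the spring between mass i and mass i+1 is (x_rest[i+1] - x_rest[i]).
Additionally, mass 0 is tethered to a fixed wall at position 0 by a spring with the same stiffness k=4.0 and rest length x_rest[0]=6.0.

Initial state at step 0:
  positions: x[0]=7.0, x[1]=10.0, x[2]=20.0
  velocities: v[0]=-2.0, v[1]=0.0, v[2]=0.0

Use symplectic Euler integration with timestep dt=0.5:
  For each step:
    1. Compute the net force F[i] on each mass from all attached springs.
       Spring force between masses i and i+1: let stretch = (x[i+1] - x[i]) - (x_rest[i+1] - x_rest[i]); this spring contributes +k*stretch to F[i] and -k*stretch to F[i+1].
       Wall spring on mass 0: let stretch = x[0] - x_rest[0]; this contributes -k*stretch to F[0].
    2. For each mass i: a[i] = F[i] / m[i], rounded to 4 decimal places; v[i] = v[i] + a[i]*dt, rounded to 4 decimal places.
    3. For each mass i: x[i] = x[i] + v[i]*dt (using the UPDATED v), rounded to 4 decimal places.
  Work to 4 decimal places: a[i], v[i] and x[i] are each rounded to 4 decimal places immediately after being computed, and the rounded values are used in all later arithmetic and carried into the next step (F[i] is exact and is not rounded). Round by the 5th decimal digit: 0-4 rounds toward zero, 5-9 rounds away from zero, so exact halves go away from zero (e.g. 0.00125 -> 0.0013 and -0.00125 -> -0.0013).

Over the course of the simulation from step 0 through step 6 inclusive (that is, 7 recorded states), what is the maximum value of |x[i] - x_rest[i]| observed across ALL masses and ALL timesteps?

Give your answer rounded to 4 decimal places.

Step 0: x=[7.0000 10.0000 20.0000] v=[-2.0000 0.0000 0.0000]
Step 1: x=[2.0000 17.0000 16.0000] v=[-10.0000 14.0000 -8.0000]
Step 2: x=[10.0000 8.0000 19.0000] v=[16.0000 -18.0000 6.0000]
Step 3: x=[6.0000 12.0000 17.0000] v=[-8.0000 8.0000 -4.0000]
Step 4: x=[2.0000 15.0000 16.0000] v=[-8.0000 6.0000 -2.0000]
Step 5: x=[9.0000 6.0000 20.0000] v=[14.0000 -18.0000 8.0000]
Step 6: x=[4.0000 14.0000 16.0000] v=[-10.0000 16.0000 -8.0000]
Max displacement = 6.0000

Answer: 6.0000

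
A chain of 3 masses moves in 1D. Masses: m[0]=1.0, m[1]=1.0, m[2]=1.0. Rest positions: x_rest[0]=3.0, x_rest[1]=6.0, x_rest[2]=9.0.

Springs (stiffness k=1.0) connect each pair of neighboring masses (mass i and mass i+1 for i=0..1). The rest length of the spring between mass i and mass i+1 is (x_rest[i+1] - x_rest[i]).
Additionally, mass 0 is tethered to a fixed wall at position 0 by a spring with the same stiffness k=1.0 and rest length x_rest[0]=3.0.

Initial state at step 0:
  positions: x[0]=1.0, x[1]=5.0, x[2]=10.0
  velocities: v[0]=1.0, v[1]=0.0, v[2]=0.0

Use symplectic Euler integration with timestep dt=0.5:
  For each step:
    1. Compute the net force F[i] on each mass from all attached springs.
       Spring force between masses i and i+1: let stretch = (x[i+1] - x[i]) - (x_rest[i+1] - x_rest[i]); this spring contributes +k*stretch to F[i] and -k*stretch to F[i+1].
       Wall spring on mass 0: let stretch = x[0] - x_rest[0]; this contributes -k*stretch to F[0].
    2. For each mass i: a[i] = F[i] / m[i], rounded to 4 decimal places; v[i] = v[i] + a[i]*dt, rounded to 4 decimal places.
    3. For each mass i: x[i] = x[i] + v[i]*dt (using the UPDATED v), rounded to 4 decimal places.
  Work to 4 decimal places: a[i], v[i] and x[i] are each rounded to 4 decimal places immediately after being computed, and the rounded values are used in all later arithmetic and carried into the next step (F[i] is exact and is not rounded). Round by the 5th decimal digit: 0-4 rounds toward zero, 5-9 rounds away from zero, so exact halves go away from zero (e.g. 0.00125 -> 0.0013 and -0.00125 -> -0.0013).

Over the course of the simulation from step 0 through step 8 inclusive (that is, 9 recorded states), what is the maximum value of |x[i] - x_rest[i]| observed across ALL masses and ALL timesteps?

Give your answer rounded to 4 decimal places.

Step 0: x=[1.0000 5.0000 10.0000] v=[1.0000 0.0000 0.0000]
Step 1: x=[2.2500 5.2500 9.5000] v=[2.5000 0.5000 -1.0000]
Step 2: x=[3.6875 5.8125 8.6875] v=[2.8750 1.1250 -1.6250]
Step 3: x=[4.7344 6.5625 7.9063] v=[2.0938 1.5000 -1.5625]
Step 4: x=[5.0548 7.1915 7.5391] v=[0.6407 1.2579 -0.7344]
Step 5: x=[4.6456 7.3732 7.8350] v=[-0.8184 0.3634 0.5918]
Step 6: x=[3.7569 6.9885 8.7655] v=[-1.7774 -0.7695 1.8609]
Step 7: x=[2.7369 6.2401 10.0017] v=[-2.0401 -1.4968 2.4724]
Step 8: x=[1.9084 5.5563 11.0475] v=[-1.6570 -1.3676 2.0916]
Max displacement = 2.0548

Answer: 2.0548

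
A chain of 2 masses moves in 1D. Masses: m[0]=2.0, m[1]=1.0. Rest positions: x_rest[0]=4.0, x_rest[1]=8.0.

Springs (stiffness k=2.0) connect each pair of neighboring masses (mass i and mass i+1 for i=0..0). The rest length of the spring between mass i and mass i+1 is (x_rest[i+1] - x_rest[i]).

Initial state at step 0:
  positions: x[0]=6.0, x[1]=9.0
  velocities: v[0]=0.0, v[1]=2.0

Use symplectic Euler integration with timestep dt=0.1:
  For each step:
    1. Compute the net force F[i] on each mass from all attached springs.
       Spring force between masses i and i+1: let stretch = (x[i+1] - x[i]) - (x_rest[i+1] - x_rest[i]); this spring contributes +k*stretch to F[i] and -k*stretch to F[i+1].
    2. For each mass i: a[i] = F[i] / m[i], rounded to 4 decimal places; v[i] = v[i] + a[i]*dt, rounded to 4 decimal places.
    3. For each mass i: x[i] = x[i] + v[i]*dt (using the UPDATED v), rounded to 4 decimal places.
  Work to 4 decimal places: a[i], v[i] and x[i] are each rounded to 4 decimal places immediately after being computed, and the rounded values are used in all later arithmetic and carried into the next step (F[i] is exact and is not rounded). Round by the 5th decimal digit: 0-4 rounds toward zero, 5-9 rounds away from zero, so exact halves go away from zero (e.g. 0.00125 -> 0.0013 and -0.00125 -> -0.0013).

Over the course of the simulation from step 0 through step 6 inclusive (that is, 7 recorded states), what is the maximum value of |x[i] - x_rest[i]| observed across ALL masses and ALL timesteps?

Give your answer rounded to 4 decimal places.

Step 0: x=[6.0000 9.0000] v=[0.0000 2.0000]
Step 1: x=[5.9900 9.2200] v=[-0.1000 2.2000]
Step 2: x=[5.9723 9.4554] v=[-0.1770 2.3540]
Step 3: x=[5.9494 9.7011] v=[-0.2287 2.4574]
Step 4: x=[5.9241 9.9518] v=[-0.2535 2.5071]
Step 5: x=[5.8990 10.2020] v=[-0.2507 2.5016]
Step 6: x=[5.8770 10.4461] v=[-0.2204 2.4410]
Max displacement = 2.4461

Answer: 2.4461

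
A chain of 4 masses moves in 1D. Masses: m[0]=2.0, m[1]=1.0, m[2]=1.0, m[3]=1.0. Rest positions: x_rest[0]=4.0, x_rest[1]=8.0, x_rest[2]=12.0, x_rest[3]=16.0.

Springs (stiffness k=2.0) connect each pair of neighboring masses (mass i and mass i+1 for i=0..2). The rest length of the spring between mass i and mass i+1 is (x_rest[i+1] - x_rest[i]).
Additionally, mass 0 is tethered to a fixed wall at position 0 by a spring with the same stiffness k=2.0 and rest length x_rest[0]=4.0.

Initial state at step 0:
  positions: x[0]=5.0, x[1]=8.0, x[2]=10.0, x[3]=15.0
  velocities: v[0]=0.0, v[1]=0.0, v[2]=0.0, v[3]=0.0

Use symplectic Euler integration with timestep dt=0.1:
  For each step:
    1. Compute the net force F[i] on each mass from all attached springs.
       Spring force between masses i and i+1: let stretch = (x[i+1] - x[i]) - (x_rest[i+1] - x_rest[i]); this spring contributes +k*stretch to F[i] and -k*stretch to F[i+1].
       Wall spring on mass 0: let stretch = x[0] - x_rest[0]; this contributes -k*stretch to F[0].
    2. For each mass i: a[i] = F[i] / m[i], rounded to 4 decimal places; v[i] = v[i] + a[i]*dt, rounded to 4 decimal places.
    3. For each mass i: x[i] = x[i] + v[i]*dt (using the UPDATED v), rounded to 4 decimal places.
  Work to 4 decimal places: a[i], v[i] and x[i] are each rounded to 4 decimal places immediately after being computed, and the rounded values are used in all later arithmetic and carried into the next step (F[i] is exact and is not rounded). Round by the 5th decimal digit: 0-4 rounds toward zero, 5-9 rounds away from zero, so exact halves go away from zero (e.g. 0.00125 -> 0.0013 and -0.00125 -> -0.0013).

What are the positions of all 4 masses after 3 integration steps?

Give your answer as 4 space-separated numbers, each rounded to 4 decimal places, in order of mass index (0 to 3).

Step 0: x=[5.0000 8.0000 10.0000 15.0000] v=[0.0000 0.0000 0.0000 0.0000]
Step 1: x=[4.9800 7.9800 10.0600 14.9800] v=[-0.2000 -0.2000 0.6000 -0.2000]
Step 2: x=[4.9402 7.9416 10.1768 14.9416] v=[-0.3980 -0.3840 1.1680 -0.3840]
Step 3: x=[4.8810 7.8879 10.3442 14.8879] v=[-0.5919 -0.5372 1.6739 -0.5370]

Answer: 4.8810 7.8879 10.3442 14.8879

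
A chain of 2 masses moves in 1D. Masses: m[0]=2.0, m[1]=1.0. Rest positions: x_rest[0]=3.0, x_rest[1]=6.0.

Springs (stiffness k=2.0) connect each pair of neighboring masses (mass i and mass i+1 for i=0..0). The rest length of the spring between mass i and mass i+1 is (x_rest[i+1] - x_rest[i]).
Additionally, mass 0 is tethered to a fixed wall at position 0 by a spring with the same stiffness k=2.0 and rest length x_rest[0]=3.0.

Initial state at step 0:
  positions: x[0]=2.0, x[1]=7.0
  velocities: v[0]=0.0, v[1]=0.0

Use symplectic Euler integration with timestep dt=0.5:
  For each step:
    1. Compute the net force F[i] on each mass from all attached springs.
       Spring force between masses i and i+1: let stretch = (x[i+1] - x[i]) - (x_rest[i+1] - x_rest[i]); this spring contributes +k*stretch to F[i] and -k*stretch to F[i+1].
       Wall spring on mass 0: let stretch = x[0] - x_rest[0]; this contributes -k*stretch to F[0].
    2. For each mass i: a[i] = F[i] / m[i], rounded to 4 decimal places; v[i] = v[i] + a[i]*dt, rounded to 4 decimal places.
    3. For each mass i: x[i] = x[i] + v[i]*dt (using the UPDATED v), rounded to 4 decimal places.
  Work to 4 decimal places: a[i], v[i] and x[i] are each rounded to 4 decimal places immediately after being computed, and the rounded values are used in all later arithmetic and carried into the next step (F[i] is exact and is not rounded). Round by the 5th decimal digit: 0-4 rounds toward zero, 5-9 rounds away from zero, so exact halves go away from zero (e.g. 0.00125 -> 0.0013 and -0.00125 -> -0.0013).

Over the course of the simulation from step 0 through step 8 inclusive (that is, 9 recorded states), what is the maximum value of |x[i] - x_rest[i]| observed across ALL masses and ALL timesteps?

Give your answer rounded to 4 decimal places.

Step 0: x=[2.0000 7.0000] v=[0.0000 0.0000]
Step 1: x=[2.7500 6.0000] v=[1.5000 -2.0000]
Step 2: x=[3.6250 4.8750] v=[1.7500 -2.2500]
Step 3: x=[3.9063 4.6250] v=[0.5625 -0.5000]
Step 4: x=[3.3907 5.5157] v=[-1.0313 1.7813]
Step 5: x=[2.5586 6.8439] v=[-1.6642 2.6563]
Step 6: x=[2.1582 7.5294] v=[-0.8009 1.3710]
Step 7: x=[2.5610 7.0293] v=[0.8056 -1.0002]
Step 8: x=[3.4407 5.7951] v=[1.7593 -2.4685]
Max displacement = 1.5294

Answer: 1.5294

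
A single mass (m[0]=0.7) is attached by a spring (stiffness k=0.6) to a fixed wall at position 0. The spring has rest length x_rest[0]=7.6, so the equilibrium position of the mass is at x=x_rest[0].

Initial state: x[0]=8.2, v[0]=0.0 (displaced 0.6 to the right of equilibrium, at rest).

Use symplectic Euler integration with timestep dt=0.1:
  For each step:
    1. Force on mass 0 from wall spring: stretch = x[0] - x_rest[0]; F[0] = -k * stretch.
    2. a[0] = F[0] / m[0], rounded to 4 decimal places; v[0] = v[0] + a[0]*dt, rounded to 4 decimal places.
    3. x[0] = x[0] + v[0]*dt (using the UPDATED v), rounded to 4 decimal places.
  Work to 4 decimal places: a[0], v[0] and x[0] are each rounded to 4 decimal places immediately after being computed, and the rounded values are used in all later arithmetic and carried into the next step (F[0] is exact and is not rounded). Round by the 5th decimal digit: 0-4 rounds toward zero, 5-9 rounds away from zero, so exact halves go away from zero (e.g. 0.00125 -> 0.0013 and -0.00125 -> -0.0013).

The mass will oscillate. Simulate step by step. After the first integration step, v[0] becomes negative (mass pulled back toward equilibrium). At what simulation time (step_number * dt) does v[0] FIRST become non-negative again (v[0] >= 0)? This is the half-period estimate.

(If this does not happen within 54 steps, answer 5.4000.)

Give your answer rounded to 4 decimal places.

Answer: 3.4000

Derivation:
Step 0: x=[8.2000] v=[0.0000]
Step 1: x=[8.1949] v=[-0.0514]
Step 2: x=[8.1847] v=[-0.1024]
Step 3: x=[8.1695] v=[-0.1525]
Step 4: x=[8.1494] v=[-0.2013]
Step 5: x=[8.1246] v=[-0.2484]
Step 6: x=[8.0953] v=[-0.2934]
Step 7: x=[8.0617] v=[-0.3359]
Step 8: x=[8.0242] v=[-0.3755]
Step 9: x=[7.9830] v=[-0.4119]
Step 10: x=[7.9385] v=[-0.4447]
Step 11: x=[7.8911] v=[-0.4737]
Step 12: x=[7.8412] v=[-0.4987]
Step 13: x=[7.7893] v=[-0.5194]
Step 14: x=[7.7357] v=[-0.5356]
Step 15: x=[7.6810] v=[-0.5472]
Step 16: x=[7.6256] v=[-0.5541]
Step 17: x=[7.5700] v=[-0.5563]
Step 18: x=[7.5146] v=[-0.5537]
Step 19: x=[7.4600] v=[-0.5464]
Step 20: x=[7.4066] v=[-0.5344]
Step 21: x=[7.3548] v=[-0.5178]
Step 22: x=[7.3051] v=[-0.4968]
Step 23: x=[7.2580] v=[-0.4715]
Step 24: x=[7.2138] v=[-0.4422]
Step 25: x=[7.1729] v=[-0.4091]
Step 26: x=[7.1357] v=[-0.3725]
Step 27: x=[7.1024] v=[-0.3327]
Step 28: x=[7.0734] v=[-0.2901]
Step 29: x=[7.0489] v=[-0.2450]
Step 30: x=[7.0291] v=[-0.1978]
Step 31: x=[7.0142] v=[-0.1489]
Step 32: x=[7.0043] v=[-0.0987]
Step 33: x=[6.9995] v=[-0.0476]
Step 34: x=[6.9999] v=[0.0039]
First v>=0 after going negative at step 34, time=3.4000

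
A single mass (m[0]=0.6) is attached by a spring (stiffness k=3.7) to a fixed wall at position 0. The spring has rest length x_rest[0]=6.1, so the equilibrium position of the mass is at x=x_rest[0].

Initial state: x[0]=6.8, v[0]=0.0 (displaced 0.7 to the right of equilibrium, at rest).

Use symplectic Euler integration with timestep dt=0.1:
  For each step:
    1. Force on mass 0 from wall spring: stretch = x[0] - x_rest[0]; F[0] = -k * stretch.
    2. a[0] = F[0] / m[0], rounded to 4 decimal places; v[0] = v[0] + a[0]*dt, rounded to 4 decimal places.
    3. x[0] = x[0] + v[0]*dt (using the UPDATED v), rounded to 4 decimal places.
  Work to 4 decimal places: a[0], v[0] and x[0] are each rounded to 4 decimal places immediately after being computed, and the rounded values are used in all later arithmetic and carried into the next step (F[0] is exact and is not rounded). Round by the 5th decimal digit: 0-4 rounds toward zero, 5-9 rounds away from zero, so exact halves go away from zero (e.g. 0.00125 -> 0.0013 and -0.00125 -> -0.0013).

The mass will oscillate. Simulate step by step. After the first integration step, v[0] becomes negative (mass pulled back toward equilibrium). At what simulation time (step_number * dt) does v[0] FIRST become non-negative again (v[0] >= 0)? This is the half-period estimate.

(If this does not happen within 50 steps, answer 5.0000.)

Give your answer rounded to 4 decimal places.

Answer: 1.3000

Derivation:
Step 0: x=[6.8000] v=[0.0000]
Step 1: x=[6.7568] v=[-0.4317]
Step 2: x=[6.6731] v=[-0.8367]
Step 3: x=[6.5541] v=[-1.1901]
Step 4: x=[6.4071] v=[-1.4701]
Step 5: x=[6.2412] v=[-1.6595]
Step 6: x=[6.0665] v=[-1.7466]
Step 7: x=[5.8939] v=[-1.7259]
Step 8: x=[5.7340] v=[-1.5988]
Step 9: x=[5.5967] v=[-1.3731]
Step 10: x=[5.4904] v=[-1.0627]
Step 11: x=[5.4217] v=[-0.6868]
Step 12: x=[5.3949] v=[-0.2685]
Step 13: x=[5.4115] v=[0.1663]
First v>=0 after going negative at step 13, time=1.3000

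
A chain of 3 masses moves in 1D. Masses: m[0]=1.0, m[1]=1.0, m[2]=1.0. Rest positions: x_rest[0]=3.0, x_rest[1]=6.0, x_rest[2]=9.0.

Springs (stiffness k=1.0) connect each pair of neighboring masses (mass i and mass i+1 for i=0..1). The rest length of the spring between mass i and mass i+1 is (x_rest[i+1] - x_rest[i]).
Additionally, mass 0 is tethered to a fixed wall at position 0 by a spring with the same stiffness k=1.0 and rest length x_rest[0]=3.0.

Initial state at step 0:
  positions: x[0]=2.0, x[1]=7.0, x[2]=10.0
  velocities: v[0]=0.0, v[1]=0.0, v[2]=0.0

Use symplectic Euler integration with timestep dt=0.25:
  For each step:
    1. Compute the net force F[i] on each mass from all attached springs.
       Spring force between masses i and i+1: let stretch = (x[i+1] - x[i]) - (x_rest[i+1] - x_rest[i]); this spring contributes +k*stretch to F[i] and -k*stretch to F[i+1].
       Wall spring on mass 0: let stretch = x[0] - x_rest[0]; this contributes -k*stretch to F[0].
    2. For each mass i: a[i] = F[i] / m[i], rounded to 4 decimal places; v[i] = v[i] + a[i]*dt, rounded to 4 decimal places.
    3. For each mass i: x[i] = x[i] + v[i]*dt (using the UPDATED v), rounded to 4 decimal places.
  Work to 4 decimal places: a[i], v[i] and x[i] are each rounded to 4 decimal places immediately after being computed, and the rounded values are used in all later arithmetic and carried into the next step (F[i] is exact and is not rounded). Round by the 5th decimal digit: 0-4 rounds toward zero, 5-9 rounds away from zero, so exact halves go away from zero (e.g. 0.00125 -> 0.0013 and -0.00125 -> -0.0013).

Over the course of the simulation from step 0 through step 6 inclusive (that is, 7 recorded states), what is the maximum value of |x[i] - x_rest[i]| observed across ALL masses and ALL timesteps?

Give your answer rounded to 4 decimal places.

Answer: 1.1759

Derivation:
Step 0: x=[2.0000 7.0000 10.0000] v=[0.0000 0.0000 0.0000]
Step 1: x=[2.1875 6.8750 10.0000] v=[0.7500 -0.5000 0.0000]
Step 2: x=[2.5313 6.6524 9.9922] v=[1.3750 -0.8906 -0.0313]
Step 3: x=[2.9744 6.3809 9.9631] v=[1.7725 -1.0859 -0.1163]
Step 4: x=[3.4445 6.1204 9.8976] v=[1.8805 -1.0420 -0.2619]
Step 5: x=[3.8666 5.9287 9.7836] v=[1.6884 -0.7667 -0.4562]
Step 6: x=[4.1759 5.8491 9.6161] v=[1.2373 -0.3185 -0.6699]
Max displacement = 1.1759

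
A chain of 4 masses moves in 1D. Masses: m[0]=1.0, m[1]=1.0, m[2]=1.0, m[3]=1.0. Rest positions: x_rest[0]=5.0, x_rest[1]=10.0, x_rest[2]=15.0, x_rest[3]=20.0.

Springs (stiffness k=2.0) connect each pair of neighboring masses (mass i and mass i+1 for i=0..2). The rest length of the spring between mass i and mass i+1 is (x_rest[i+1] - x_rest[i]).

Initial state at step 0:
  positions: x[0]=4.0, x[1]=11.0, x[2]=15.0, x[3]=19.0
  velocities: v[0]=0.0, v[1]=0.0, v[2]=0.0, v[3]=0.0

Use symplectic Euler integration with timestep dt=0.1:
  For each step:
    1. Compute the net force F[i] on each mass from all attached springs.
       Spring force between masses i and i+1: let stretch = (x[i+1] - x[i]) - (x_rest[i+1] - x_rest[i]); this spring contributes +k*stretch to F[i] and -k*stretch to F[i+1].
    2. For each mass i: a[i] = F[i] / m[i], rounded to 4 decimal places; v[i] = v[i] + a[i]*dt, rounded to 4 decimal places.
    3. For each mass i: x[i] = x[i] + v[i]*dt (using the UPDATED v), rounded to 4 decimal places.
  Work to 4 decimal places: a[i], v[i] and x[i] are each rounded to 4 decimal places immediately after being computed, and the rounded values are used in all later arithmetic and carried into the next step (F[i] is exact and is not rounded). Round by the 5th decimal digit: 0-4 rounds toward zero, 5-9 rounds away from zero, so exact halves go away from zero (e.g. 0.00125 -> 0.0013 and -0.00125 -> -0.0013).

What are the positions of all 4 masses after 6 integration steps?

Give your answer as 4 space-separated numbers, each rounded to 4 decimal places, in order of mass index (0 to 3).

Answer: 4.7084 9.9490 14.9511 19.3914

Derivation:
Step 0: x=[4.0000 11.0000 15.0000 19.0000] v=[0.0000 0.0000 0.0000 0.0000]
Step 1: x=[4.0400 10.9400 15.0000 19.0200] v=[0.4000 -0.6000 0.0000 0.2000]
Step 2: x=[4.1180 10.8232 14.9992 19.0596] v=[0.7800 -1.1680 -0.0080 0.3960]
Step 3: x=[4.2301 10.6558 14.9961 19.1180] v=[1.1210 -1.6738 -0.0311 0.5839]
Step 4: x=[4.3707 10.4467 14.9886 19.1940] v=[1.4061 -2.0909 -0.0748 0.7595]
Step 5: x=[4.5328 10.2069 14.9744 19.2858] v=[1.6213 -2.3977 -0.1421 0.9184]
Step 6: x=[4.7084 9.9490 14.9511 19.3914] v=[1.7561 -2.5790 -0.2333 1.0561]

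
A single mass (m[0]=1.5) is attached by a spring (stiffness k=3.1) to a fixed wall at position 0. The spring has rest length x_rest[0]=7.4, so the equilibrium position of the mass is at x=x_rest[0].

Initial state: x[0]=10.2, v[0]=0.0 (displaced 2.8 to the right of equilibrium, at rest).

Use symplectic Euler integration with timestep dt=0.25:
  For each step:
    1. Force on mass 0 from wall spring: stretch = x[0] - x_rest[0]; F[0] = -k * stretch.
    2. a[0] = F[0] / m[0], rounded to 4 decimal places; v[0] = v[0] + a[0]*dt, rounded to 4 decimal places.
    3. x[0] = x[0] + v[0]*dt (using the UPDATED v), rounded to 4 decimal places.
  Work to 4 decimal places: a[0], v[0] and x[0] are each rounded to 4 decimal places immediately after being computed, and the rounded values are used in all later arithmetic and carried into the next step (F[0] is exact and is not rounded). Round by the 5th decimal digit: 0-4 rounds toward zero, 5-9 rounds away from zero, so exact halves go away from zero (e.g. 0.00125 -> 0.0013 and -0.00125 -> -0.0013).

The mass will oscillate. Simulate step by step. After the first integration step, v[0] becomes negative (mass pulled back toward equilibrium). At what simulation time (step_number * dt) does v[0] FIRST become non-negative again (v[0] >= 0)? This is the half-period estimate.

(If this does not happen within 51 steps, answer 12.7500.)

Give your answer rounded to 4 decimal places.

Answer: 2.2500

Derivation:
Step 0: x=[10.2000] v=[0.0000]
Step 1: x=[9.8383] v=[-1.4467]
Step 2: x=[9.1617] v=[-2.7065]
Step 3: x=[8.2575] v=[-3.6167]
Step 4: x=[7.2426] v=[-4.0598]
Step 5: x=[6.2480] v=[-3.9785]
Step 6: x=[5.4022] v=[-3.3833]
Step 7: x=[4.8144] v=[-2.3511]
Step 8: x=[4.5606] v=[-1.0152]
Step 9: x=[4.6736] v=[0.4518]
First v>=0 after going negative at step 9, time=2.2500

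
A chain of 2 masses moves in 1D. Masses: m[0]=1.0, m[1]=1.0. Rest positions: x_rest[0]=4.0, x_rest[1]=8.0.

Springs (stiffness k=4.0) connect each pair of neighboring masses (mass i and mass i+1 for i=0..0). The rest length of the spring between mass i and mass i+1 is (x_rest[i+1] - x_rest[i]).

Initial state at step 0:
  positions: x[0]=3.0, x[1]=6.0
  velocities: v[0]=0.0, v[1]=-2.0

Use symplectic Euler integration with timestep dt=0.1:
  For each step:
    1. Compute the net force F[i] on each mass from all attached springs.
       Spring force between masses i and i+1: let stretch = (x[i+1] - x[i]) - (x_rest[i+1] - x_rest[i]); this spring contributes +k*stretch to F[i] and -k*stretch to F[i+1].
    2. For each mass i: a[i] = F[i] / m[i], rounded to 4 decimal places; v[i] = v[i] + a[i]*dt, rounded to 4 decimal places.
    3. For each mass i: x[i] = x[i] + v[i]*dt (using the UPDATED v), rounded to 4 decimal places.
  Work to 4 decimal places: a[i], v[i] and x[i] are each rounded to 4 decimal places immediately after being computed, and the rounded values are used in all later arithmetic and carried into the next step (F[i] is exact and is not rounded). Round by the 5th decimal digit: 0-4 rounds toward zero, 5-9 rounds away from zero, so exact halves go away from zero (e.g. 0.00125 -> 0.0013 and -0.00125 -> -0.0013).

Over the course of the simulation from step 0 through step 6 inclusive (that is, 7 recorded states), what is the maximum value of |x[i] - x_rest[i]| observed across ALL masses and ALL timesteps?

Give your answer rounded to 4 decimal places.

Answer: 2.3700

Derivation:
Step 0: x=[3.0000 6.0000] v=[0.0000 -2.0000]
Step 1: x=[2.9600 5.8400] v=[-0.4000 -1.6000]
Step 2: x=[2.8752 5.7248] v=[-0.8480 -1.1520]
Step 3: x=[2.7444 5.6556] v=[-1.3082 -0.6918]
Step 4: x=[2.5700 5.6300] v=[-1.7437 -0.2563]
Step 5: x=[2.3580 5.6420] v=[-2.1197 0.1197]
Step 6: x=[2.1174 5.6826] v=[-2.4061 0.4061]
Max displacement = 2.3700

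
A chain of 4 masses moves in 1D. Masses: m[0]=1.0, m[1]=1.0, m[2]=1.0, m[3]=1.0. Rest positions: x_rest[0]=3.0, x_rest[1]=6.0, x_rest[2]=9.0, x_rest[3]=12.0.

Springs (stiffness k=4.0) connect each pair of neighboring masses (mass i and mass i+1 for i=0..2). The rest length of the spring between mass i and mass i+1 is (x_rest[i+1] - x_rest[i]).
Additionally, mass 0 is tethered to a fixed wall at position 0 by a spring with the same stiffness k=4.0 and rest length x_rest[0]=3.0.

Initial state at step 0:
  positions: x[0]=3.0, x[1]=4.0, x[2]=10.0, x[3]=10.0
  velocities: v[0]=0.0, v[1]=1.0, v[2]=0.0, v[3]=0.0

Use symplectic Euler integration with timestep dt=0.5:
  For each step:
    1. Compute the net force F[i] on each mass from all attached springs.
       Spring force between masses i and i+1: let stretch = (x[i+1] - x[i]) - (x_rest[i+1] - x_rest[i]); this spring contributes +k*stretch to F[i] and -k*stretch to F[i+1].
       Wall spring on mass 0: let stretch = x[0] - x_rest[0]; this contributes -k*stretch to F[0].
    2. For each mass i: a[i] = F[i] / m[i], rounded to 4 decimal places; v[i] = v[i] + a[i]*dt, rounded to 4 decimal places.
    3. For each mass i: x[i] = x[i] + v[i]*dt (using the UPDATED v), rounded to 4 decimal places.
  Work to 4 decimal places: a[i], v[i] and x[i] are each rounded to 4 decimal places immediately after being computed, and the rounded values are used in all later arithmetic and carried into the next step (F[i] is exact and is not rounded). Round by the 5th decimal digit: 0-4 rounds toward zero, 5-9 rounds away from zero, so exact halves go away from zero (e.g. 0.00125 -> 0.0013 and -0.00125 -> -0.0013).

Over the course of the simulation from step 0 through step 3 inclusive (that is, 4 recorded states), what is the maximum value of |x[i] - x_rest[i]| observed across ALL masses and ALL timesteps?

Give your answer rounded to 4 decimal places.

Answer: 5.0000

Derivation:
Step 0: x=[3.0000 4.0000 10.0000 10.0000] v=[0.0000 1.0000 0.0000 0.0000]
Step 1: x=[1.0000 9.5000 4.0000 13.0000] v=[-4.0000 11.0000 -12.0000 6.0000]
Step 2: x=[6.5000 1.0000 12.5000 10.0000] v=[11.0000 -17.0000 17.0000 -6.0000]
Step 3: x=[0.0000 9.5000 7.0000 12.5000] v=[-13.0000 17.0000 -11.0000 5.0000]
Max displacement = 5.0000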